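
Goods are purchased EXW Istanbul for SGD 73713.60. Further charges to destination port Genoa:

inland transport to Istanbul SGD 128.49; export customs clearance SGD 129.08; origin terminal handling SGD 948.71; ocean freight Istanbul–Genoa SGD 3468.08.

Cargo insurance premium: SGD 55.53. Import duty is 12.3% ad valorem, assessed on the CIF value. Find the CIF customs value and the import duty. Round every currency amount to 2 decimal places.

CIF = EXW price + pre-shipment costs + freight + insurance
CIF = 73713.60 + 128.49 + 129.08 + 948.71 + 3468.08 + 55.53 = 78443.49
Import duty = 78443.49 × 12.3% = 9648.55

CIF value: SGD 78443.49; import duty: SGD 9648.55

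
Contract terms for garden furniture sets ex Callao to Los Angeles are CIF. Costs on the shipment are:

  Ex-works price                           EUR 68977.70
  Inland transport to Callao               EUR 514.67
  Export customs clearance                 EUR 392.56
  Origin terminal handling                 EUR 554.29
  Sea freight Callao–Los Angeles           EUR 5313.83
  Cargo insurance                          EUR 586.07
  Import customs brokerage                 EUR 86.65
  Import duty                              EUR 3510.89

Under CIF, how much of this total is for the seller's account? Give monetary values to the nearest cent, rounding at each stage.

CIF: the seller pays costs through ocean freight and marine insurance to the destination port.
Seller's account: goods 68977.70 + inland to port 514.67 + export clearance 392.56 + origin terminal 554.29 + freight 5313.83 + insurance 586.07 = 76339.12
Buyer's account: brokerage 86.65 + duty 3510.89 = 3597.54

Seller's account: EUR 76339.12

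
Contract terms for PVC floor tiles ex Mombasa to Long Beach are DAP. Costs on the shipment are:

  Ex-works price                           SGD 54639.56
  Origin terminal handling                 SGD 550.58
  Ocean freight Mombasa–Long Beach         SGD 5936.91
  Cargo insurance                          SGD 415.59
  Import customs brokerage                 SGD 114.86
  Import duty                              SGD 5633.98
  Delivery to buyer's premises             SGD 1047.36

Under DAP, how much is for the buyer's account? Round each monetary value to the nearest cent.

DAP: the seller bears all costs to the named destination except import duty and clearance.
Seller's account: goods 54639.56 + origin terminal 550.58 + freight 5936.91 + insurance 415.59 + delivery 1047.36 = 62590.00
Buyer's account: brokerage 114.86 + duty 5633.98 = 5748.84

Buyer's account: SGD 5748.84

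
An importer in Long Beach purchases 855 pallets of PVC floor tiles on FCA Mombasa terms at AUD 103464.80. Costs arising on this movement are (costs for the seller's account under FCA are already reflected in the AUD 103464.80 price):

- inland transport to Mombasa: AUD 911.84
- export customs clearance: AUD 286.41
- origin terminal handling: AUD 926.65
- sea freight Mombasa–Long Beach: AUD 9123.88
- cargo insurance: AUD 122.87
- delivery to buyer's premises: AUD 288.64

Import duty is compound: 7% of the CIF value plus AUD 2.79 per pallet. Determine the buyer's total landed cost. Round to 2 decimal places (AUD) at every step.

Total landed cost: AUD 124266.96

FCA: the seller delivers export-cleared goods to the carrier; the buyer bears costs from that point.
Already in the invoice (seller's account under FCA): inland to port, export clearance — exclude.
CIF value = FCA price + origin terminal + freight + insurance = 103464.80 + 926.65 + 9123.88 + 122.87 = 113638.20
Ad valorem component: 113638.20 × 7% = 7954.67
Specific component: 855 × 2.79 = 2385.45
Import duty = 7954.67 + 2385.45 = 10340.12
Buyer bears: origin terminal 926.65 + freight 9123.88 + insurance 122.87 + delivery 288.64 + duty 10340.12 = 20802.16
Landed cost = invoice 103464.80 + 20802.16 = 124266.96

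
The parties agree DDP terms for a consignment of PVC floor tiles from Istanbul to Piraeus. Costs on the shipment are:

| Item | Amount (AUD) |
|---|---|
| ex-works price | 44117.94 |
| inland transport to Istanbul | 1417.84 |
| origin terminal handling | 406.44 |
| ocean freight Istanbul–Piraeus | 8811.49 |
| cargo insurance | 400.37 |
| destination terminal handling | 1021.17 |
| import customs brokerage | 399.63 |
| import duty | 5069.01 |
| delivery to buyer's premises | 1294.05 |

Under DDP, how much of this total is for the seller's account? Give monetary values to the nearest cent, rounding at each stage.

DDP: the seller bears all costs including import duty.
Seller's account: goods 44117.94 + inland to port 1417.84 + origin terminal 406.44 + freight 8811.49 + insurance 400.37 + destination terminal 1021.17 + brokerage 399.63 + duty 5069.01 + delivery 1294.05 = 62937.94
Buyer's account: 0.00

Seller's account: AUD 62937.94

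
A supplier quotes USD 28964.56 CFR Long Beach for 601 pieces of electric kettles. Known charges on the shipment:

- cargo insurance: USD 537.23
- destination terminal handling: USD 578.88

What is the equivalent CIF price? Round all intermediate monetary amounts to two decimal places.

CIF price: USD 29501.79

Not relevant to the conversion: destination terminal — on the buyer under both terms; not part of either seller's price.
From CFR to CIF, the seller additionally bears: insurance.
CIF price = 28964.56 + 537.23 = 29501.79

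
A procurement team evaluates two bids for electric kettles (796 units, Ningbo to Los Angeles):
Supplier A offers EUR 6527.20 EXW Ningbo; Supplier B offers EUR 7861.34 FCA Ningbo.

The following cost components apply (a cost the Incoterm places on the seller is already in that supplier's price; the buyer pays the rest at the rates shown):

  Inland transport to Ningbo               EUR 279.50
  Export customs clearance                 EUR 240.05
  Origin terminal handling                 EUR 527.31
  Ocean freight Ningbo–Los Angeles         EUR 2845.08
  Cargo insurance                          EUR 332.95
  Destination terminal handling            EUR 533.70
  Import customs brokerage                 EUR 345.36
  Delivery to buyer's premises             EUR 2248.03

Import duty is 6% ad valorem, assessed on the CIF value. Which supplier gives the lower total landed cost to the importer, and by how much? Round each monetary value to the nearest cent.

Supplier A (EXW):
CIF value = EXW price + inland to port + export clearance + origin terminal + freight + insurance = 6527.20 + 279.50 + 240.05 + 527.31 + 2845.08 + 332.95 = 10752.09
Import duty = 10752.09 × 6% = 645.13
Buyer bears (A): 279.50 + 240.05 + 527.31 + 2845.08 + 332.95 + 533.70 + 345.36 + 2248.03 = 7351.98
Landed cost (A) = invoice 6527.20 + 7351.98 + duty 645.13 = 14524.31
Supplier B (FCA):
CIF value = FCA price + origin terminal + freight + insurance = 7861.34 + 527.31 + 2845.08 + 332.95 = 11566.68
Import duty = 11566.68 × 6% = 694.00
Buyer bears (B): 527.31 + 2845.08 + 332.95 + 533.70 + 345.36 + 2248.03 = 6832.43
Landed cost (B) = invoice 7861.34 + 6832.43 + duty 694.00 = 15387.77
Difference = |14524.31 − 15387.77| = 863.46

Supplier A is cheaper by EUR 863.46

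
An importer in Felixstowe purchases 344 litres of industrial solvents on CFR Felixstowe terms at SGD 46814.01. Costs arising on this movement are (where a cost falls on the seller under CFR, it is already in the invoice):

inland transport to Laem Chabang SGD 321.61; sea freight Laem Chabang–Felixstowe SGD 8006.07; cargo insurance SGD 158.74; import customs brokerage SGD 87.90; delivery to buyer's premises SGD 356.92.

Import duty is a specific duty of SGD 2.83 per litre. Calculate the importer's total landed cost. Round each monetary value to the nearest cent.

CFR: the seller pays costs through ocean freight to the destination port, but not insurance.
Already in the invoice (seller's account under CFR): inland to port, freight — exclude.
CIF value = CFR price + insurance = 46814.01 + 158.74 = 46972.75
Import duty = 344 × 2.83 = 973.52
Buyer bears: insurance 158.74 + brokerage 87.90 + delivery 356.92 + duty 973.52 = 1577.08
Landed cost = invoice 46814.01 + 1577.08 = 48391.09

Total landed cost: SGD 48391.09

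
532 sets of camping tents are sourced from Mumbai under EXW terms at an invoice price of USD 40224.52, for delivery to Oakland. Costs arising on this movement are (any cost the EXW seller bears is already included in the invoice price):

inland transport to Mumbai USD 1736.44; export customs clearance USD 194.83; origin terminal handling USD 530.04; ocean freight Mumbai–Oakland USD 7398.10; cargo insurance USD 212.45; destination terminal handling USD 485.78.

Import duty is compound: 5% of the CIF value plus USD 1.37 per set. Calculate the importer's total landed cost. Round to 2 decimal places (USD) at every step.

EXW: the seller makes goods available at their premises; the buyer bears all onward costs.
CIF value = EXW price + inland to port + export clearance + origin terminal + freight + insurance = 40224.52 + 1736.44 + 194.83 + 530.04 + 7398.10 + 212.45 = 50296.38
Ad valorem component: 50296.38 × 5% = 2514.82
Specific component: 532 × 1.37 = 728.84
Import duty = 2514.82 + 728.84 = 3243.66
Buyer bears: inland to port 1736.44 + export clearance 194.83 + origin terminal 530.04 + freight 7398.10 + insurance 212.45 + destination terminal 485.78 + duty 3243.66 = 13801.30
Landed cost = invoice 40224.52 + 13801.30 = 54025.82

Total landed cost: USD 54025.82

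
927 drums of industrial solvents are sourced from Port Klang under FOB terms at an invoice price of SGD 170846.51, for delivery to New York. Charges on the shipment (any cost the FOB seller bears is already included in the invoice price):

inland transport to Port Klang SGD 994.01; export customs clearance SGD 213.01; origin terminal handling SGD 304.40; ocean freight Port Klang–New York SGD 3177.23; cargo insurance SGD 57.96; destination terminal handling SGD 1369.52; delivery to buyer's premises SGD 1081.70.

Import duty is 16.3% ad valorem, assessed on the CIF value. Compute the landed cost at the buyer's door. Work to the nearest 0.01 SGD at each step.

FOB: the seller bears costs until goods are on board at the origin port; the buyer bears freight, insurance and all costs thereafter.
Already in the invoice (seller's account under FOB): inland to port, export clearance, origin terminal — exclude.
CIF value = FOB price + freight + insurance = 170846.51 + 3177.23 + 57.96 = 174081.70
Import duty = 174081.70 × 16.3% = 28375.32
Buyer bears: freight 3177.23 + insurance 57.96 + destination terminal 1369.52 + delivery 1081.70 + duty 28375.32 = 34061.73
Landed cost = invoice 170846.51 + 34061.73 = 204908.24

Total landed cost: SGD 204908.24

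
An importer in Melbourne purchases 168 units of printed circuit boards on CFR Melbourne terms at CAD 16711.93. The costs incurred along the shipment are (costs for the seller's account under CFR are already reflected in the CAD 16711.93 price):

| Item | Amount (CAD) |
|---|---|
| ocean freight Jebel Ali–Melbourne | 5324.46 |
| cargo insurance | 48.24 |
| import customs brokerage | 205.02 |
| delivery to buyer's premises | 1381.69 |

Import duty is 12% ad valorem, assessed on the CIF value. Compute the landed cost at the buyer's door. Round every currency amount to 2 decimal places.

CFR: the seller pays costs through ocean freight to the destination port, but not insurance.
Already in the invoice (seller's account under CFR): freight — exclude.
CIF value = CFR price + insurance = 16711.93 + 48.24 = 16760.17
Import duty = 16760.17 × 12% = 2011.22
Buyer bears: insurance 48.24 + brokerage 205.02 + delivery 1381.69 + duty 2011.22 = 3646.17
Landed cost = invoice 16711.93 + 3646.17 = 20358.10

Total landed cost: CAD 20358.10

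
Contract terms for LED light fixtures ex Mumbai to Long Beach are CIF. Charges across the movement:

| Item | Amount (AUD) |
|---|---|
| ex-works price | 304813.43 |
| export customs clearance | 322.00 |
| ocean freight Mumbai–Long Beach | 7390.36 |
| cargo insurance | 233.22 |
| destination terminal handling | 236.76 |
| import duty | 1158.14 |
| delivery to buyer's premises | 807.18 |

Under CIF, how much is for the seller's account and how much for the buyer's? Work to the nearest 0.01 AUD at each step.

CIF: the seller pays costs through ocean freight and marine insurance to the destination port.
Seller's account: goods 304813.43 + export clearance 322.00 + freight 7390.36 + insurance 233.22 = 312759.01
Buyer's account: destination terminal 236.76 + duty 1158.14 + delivery 807.18 = 2202.08

Seller: AUD 312759.01; buyer: AUD 2202.08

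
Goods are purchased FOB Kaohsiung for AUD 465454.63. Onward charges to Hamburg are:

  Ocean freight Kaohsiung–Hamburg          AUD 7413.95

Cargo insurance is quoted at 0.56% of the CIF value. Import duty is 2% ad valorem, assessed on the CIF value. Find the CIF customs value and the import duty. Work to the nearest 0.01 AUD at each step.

CIF value: AUD 475531.56; import duty: AUD 9510.63

Let C be the CIF value. C = FOB price + freight + 0.56% × C
C − 0.56% × C = 465454.63 + 7413.95
0.9944 × C = 472868.58
C = 472868.58 / 0.9944 = 475531.56
Insurance premium = 0.56% × 475531.56 = 2662.98
Import duty = 475531.56 × 2% = 9510.63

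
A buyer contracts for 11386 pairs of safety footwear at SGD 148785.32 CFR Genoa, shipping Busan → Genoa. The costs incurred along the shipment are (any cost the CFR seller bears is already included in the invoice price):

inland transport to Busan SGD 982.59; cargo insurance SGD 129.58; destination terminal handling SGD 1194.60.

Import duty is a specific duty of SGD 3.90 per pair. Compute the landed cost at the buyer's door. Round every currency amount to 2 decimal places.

CFR: the seller pays costs through ocean freight to the destination port, but not insurance.
Already in the invoice (seller's account under CFR): inland to port — exclude.
CIF value = CFR price + insurance = 148785.32 + 129.58 = 148914.90
Import duty = 11386 × 3.90 = 44405.40
Buyer bears: insurance 129.58 + destination terminal 1194.60 + duty 44405.40 = 45729.58
Landed cost = invoice 148785.32 + 45729.58 = 194514.90

Total landed cost: SGD 194514.90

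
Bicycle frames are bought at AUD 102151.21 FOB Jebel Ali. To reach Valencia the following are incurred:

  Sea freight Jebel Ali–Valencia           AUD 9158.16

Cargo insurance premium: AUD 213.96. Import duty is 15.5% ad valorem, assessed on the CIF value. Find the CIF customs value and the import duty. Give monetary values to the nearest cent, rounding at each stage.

CIF = FOB price + freight + insurance
CIF = 102151.21 + 9158.16 + 213.96 = 111523.33
Import duty = 111523.33 × 15.5% = 17286.12

CIF value: AUD 111523.33; import duty: AUD 17286.12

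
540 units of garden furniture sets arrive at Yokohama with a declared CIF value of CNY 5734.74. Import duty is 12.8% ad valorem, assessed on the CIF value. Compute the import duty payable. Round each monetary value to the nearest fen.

Import duty = 5734.74 × 12.8% = 734.05

Import duty: CNY 734.05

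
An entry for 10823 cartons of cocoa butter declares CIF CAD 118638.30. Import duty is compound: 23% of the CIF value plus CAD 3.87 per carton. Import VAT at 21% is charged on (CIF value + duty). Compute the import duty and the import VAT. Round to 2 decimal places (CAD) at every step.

Import duty: CAD 69171.82; import VAT: CAD 39440.13

Ad valorem component: 118638.30 × 23% = 27286.81
Specific component: 10823 × 3.87 = 41885.01
Import duty = 27286.81 + 41885.01 = 69171.82
VAT base = CIF + duty = 118638.30 + 69171.82 = 187810.12
Import VAT = 187810.12 × 21% = 39440.13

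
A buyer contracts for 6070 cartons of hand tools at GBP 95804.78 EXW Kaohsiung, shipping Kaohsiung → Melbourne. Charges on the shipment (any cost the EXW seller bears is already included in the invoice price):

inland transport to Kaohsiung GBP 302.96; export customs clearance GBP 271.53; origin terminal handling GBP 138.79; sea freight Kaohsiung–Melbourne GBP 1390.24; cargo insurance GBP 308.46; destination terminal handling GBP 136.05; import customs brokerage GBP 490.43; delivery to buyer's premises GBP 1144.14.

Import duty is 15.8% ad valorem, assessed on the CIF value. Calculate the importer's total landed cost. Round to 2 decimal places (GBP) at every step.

EXW: the seller makes goods available at their premises; the buyer bears all onward costs.
CIF value = EXW price + inland to port + export clearance + origin terminal + freight + insurance = 95804.78 + 302.96 + 271.53 + 138.79 + 1390.24 + 308.46 = 98216.76
Import duty = 98216.76 × 15.8% = 15518.25
Buyer bears: inland to port 302.96 + export clearance 271.53 + origin terminal 138.79 + freight 1390.24 + insurance 308.46 + destination terminal 136.05 + brokerage 490.43 + delivery 1144.14 + duty 15518.25 = 19700.85
Landed cost = invoice 95804.78 + 19700.85 = 115505.63

Total landed cost: GBP 115505.63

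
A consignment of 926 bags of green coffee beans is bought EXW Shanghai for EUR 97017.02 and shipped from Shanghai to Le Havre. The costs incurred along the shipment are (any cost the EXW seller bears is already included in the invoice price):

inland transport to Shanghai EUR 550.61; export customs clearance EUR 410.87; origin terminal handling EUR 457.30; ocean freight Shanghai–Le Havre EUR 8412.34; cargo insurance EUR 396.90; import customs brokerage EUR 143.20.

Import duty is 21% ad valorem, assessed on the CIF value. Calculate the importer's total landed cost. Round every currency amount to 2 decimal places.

EXW: the seller makes goods available at their premises; the buyer bears all onward costs.
CIF value = EXW price + inland to port + export clearance + origin terminal + freight + insurance = 97017.02 + 550.61 + 410.87 + 457.30 + 8412.34 + 396.90 = 107245.04
Import duty = 107245.04 × 21% = 22521.46
Buyer bears: inland to port 550.61 + export clearance 410.87 + origin terminal 457.30 + freight 8412.34 + insurance 396.90 + brokerage 143.20 + duty 22521.46 = 32892.68
Landed cost = invoice 97017.02 + 32892.68 = 129909.70

Total landed cost: EUR 129909.70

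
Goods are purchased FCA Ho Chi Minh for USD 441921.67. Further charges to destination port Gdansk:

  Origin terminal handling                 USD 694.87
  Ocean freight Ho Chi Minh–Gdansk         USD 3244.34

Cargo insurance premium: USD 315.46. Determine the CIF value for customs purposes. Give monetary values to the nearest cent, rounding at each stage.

CIF = FCA price + pre-shipment costs + freight + insurance
CIF = 441921.67 + 694.87 + 3244.34 + 315.46 = 446176.34

CIF value: USD 446176.34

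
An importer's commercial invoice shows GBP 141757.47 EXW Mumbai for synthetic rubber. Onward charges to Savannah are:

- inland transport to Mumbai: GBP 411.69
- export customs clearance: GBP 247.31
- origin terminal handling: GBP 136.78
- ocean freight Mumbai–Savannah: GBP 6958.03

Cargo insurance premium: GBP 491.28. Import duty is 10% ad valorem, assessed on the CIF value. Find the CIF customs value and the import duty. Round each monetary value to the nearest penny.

CIF = EXW price + pre-shipment costs + freight + insurance
CIF = 141757.47 + 411.69 + 247.31 + 136.78 + 6958.03 + 491.28 = 150002.56
Import duty = 150002.56 × 10% = 15000.26

CIF value: GBP 150002.56; import duty: GBP 15000.26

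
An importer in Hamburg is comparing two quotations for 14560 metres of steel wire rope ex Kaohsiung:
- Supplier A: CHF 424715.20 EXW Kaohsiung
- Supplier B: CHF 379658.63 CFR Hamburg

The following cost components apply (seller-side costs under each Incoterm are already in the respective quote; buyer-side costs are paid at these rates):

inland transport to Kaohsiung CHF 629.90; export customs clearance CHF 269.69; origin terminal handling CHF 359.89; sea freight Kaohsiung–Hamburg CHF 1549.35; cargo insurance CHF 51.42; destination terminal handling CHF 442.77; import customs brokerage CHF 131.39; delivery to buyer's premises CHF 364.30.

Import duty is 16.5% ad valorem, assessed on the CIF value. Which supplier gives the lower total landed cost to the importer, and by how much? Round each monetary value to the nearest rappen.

Supplier B is cheaper by CHF 55763.19

Supplier A (EXW):
CIF value = EXW price + inland to port + export clearance + origin terminal + freight + insurance = 424715.20 + 629.90 + 269.69 + 359.89 + 1549.35 + 51.42 = 427575.45
Import duty = 427575.45 × 16.5% = 70549.95
Buyer bears (A): 629.90 + 269.69 + 359.89 + 1549.35 + 51.42 + 442.77 + 131.39 + 364.30 = 3798.71
Landed cost (A) = invoice 424715.20 + 3798.71 + duty 70549.95 = 499063.86
Supplier B (CFR):
CIF value = CFR price + insurance = 379658.63 + 51.42 = 379710.05
Import duty = 379710.05 × 16.5% = 62652.16
Buyer bears (B): 51.42 + 442.77 + 131.39 + 364.30 = 989.88
Landed cost (B) = invoice 379658.63 + 989.88 + duty 62652.16 = 443300.67
Difference = |499063.86 − 443300.67| = 55763.19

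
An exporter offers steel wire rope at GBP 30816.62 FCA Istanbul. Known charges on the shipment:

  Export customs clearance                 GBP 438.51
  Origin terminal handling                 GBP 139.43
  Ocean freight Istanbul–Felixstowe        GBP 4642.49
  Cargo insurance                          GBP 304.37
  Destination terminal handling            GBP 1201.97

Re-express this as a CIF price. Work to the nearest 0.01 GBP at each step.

Not relevant to the conversion: export clearance — on the seller under both FCA and CIF; already in the FCA price and stays in the CIF price. destination terminal — on the buyer under both terms; not part of either seller's price.
From FCA to CIF, the seller additionally bears: origin terminal, freight, insurance.
CIF price = 30816.62 + 139.43 + 4642.49 + 304.37 = 35902.91

CIF price: GBP 35902.91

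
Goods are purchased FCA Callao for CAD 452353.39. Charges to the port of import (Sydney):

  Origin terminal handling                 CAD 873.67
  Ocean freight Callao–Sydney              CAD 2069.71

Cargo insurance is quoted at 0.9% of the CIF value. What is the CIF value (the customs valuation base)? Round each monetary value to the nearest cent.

Let C be the CIF value. C = FCA price + pre-shipment costs + freight + 0.9% × C
C − 0.9% × C = 452353.39 + 873.67 + 2069.71
0.991 × C = 455296.77
C = 455296.77 / 0.991 = 459431.65
Insurance premium = 0.9% × 459431.65 = 4134.88

CIF value: CAD 459431.65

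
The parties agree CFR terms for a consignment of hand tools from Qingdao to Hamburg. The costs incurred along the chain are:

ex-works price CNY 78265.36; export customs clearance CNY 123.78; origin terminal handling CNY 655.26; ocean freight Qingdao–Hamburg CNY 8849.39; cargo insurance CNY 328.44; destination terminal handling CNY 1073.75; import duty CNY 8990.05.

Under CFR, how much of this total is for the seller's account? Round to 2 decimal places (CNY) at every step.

Seller's account: CNY 87893.79

CFR: the seller pays costs through ocean freight to the destination port, but not insurance.
Seller's account: goods 78265.36 + export clearance 123.78 + origin terminal 655.26 + freight 8849.39 = 87893.79
Buyer's account: insurance 328.44 + destination terminal 1073.75 + duty 8990.05 = 10392.24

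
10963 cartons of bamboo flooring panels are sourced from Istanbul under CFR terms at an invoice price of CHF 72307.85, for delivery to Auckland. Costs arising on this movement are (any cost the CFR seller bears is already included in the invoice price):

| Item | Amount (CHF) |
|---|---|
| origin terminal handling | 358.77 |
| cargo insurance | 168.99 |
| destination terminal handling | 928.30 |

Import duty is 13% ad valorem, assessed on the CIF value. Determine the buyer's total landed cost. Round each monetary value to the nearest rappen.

CFR: the seller pays costs through ocean freight to the destination port, but not insurance.
Already in the invoice (seller's account under CFR): origin terminal — exclude.
CIF value = CFR price + insurance = 72307.85 + 168.99 = 72476.84
Import duty = 72476.84 × 13% = 9421.99
Buyer bears: insurance 168.99 + destination terminal 928.30 + duty 9421.99 = 10519.28
Landed cost = invoice 72307.85 + 10519.28 = 82827.13

Total landed cost: CHF 82827.13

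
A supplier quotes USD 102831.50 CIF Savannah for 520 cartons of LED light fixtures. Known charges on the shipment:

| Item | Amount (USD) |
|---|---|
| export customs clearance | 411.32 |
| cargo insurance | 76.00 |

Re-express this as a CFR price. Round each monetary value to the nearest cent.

CFR price: USD 102755.50

Not relevant to the conversion: export clearance — on the seller under both CIF and CFR; already in the CIF price and stays in the CFR price.
From CIF to CFR, the seller no longer bears: insurance.
CFR price = 102831.50 − 76.00 = 102755.50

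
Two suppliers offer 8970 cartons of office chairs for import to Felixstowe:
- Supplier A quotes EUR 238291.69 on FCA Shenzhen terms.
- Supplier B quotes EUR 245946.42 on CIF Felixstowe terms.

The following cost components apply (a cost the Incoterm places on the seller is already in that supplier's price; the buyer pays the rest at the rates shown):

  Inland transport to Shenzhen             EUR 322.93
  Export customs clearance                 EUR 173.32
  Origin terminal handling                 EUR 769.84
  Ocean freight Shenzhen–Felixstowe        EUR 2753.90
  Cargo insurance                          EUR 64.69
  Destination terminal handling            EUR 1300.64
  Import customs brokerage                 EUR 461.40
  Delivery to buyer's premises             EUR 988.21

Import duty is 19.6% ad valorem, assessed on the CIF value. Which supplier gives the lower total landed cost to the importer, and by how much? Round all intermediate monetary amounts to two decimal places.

Supplier A (FCA):
CIF value = FCA price + origin terminal + freight + insurance = 238291.69 + 769.84 + 2753.90 + 64.69 = 241880.12
Import duty = 241880.12 × 19.6% = 47408.50
Buyer bears (A): 769.84 + 2753.90 + 64.69 + 1300.64 + 461.40 + 988.21 = 6338.68
Landed cost (A) = invoice 238291.69 + 6338.68 + duty 47408.50 = 292038.87
Supplier B (CIF):
The CIF price already equals the CIF value: 245946.42
Import duty = 245946.42 × 19.6% = 48205.50
Buyer bears (B): 1300.64 + 461.40 + 988.21 = 2750.25
Landed cost (B) = invoice 245946.42 + 2750.25 + duty 48205.50 = 296902.17
Difference = |292038.87 − 296902.17| = 4863.30

Supplier A is cheaper by EUR 4863.30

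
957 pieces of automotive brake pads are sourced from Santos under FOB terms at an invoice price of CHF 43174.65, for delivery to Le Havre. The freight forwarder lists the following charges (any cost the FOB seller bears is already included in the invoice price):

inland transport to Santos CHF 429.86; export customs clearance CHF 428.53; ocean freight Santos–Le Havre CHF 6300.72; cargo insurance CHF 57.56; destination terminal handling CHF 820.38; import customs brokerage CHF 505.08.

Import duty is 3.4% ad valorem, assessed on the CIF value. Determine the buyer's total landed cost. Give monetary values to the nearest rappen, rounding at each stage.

Total landed cost: CHF 52542.51

FOB: the seller bears costs until goods are on board at the origin port; the buyer bears freight, insurance and all costs thereafter.
Already in the invoice (seller's account under FOB): inland to port, export clearance — exclude.
CIF value = FOB price + freight + insurance = 43174.65 + 6300.72 + 57.56 = 49532.93
Import duty = 49532.93 × 3.4% = 1684.12
Buyer bears: freight 6300.72 + insurance 57.56 + destination terminal 820.38 + brokerage 505.08 + duty 1684.12 = 9367.86
Landed cost = invoice 43174.65 + 9367.86 = 52542.51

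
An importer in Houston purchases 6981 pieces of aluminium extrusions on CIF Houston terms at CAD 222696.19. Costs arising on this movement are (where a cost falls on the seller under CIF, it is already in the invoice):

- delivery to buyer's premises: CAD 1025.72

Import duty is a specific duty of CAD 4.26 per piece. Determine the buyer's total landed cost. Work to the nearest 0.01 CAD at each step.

Total landed cost: CAD 253460.97

CIF: the seller pays costs through ocean freight and marine insurance to the destination port.
The CIF price already equals the CIF value: 222696.19
Import duty = 6981 × 4.26 = 29739.06
Buyer bears: delivery 1025.72 + duty 29739.06 = 30764.78
Landed cost = invoice 222696.19 + 30764.78 = 253460.97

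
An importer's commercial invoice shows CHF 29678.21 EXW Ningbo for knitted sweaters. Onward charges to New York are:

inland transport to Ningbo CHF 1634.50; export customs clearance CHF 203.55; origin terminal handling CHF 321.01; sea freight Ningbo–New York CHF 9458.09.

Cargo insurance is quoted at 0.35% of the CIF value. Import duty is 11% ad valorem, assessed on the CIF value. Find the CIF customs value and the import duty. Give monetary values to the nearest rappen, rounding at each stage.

Let C be the CIF value. C = EXW price + pre-shipment costs + freight + 0.35% × C
C − 0.35% × C = 29678.21 + 1634.50 + 203.55 + 321.01 + 9458.09
0.9965 × C = 41295.36
C = 41295.36 / 0.9965 = 41440.40
Insurance premium = 0.35% × 41440.40 = 145.04
Import duty = 41440.40 × 11% = 4558.44

CIF value: CHF 41440.40; import duty: CHF 4558.44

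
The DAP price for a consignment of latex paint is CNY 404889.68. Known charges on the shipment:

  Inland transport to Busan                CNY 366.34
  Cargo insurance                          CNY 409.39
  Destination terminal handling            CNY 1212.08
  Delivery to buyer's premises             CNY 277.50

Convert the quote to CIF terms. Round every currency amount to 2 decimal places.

CIF price: CNY 403400.10

Not relevant to the conversion: insurance, inland to port — on the seller under both DAP and CIF; already in the DAP price and stays in the CIF price.
From DAP to CIF, the seller no longer bears: destination terminal, delivery.
CIF price = 404889.68 − 1212.08 − 277.50 = 403400.10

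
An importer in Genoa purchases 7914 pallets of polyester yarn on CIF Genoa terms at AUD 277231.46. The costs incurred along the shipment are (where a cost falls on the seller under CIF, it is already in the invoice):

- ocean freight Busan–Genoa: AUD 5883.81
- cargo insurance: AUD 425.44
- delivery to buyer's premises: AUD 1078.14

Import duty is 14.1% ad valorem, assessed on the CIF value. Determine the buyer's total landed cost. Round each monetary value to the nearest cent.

CIF: the seller pays costs through ocean freight and marine insurance to the destination port.
Already in the invoice (seller's account under CIF): freight, insurance — exclude.
The CIF price already equals the CIF value: 277231.46
Import duty = 277231.46 × 14.1% = 39089.64
Buyer bears: delivery 1078.14 + duty 39089.64 = 40167.78
Landed cost = invoice 277231.46 + 40167.78 = 317399.24

Total landed cost: AUD 317399.24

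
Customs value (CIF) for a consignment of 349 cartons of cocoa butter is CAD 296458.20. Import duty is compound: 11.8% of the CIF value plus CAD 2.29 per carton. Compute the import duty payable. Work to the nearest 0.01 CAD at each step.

Import duty: CAD 35781.28

Ad valorem component: 296458.20 × 11.8% = 34982.07
Specific component: 349 × 2.29 = 799.21
Import duty = 34982.07 + 799.21 = 35781.28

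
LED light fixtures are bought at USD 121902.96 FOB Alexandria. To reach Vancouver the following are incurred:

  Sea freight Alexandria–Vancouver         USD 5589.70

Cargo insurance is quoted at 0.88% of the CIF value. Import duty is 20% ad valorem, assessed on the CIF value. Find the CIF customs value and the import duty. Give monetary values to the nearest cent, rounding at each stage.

Let C be the CIF value. C = FOB price + freight + 0.88% × C
C − 0.88% × C = 121902.96 + 5589.70
0.9912 × C = 127492.66
C = 127492.66 / 0.9912 = 128624.56
Insurance premium = 0.88% × 128624.56 = 1131.90
Import duty = 128624.56 × 20% = 25724.91

CIF value: USD 128624.56; import duty: USD 25724.91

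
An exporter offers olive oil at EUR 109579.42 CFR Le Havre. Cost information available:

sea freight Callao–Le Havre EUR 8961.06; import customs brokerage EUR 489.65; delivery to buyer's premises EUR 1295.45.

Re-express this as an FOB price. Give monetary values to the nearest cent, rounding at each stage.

Not relevant to the conversion: brokerage, delivery — on the buyer under both terms; not part of either seller's price.
From CFR to FOB, the seller no longer bears: freight.
FOB price = 109579.42 − 8961.06 = 100618.36

FOB price: EUR 100618.36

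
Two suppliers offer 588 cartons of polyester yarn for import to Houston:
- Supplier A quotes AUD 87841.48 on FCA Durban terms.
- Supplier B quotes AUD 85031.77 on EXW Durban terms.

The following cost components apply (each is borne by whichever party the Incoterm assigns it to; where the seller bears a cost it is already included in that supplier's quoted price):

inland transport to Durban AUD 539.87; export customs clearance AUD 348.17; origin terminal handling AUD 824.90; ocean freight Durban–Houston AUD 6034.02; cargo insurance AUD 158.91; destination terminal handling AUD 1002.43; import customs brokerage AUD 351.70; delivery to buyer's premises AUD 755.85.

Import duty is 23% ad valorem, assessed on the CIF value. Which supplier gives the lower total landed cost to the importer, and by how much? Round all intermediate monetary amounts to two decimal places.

Supplier B is cheaper by AUD 2363.65

Supplier A (FCA):
CIF value = FCA price + origin terminal + freight + insurance = 87841.48 + 824.90 + 6034.02 + 158.91 = 94859.31
Import duty = 94859.31 × 23% = 21817.64
Buyer bears (A): 824.90 + 6034.02 + 158.91 + 1002.43 + 351.70 + 755.85 = 9127.81
Landed cost (A) = invoice 87841.48 + 9127.81 + duty 21817.64 = 118786.93
Supplier B (EXW):
CIF value = EXW price + inland to port + export clearance + origin terminal + freight + insurance = 85031.77 + 539.87 + 348.17 + 824.90 + 6034.02 + 158.91 = 92937.64
Import duty = 92937.64 × 23% = 21375.66
Buyer bears (B): 539.87 + 348.17 + 824.90 + 6034.02 + 158.91 + 1002.43 + 351.70 + 755.85 = 10015.85
Landed cost (B) = invoice 85031.77 + 10015.85 + duty 21375.66 = 116423.28
Difference = |118786.93 − 116423.28| = 2363.65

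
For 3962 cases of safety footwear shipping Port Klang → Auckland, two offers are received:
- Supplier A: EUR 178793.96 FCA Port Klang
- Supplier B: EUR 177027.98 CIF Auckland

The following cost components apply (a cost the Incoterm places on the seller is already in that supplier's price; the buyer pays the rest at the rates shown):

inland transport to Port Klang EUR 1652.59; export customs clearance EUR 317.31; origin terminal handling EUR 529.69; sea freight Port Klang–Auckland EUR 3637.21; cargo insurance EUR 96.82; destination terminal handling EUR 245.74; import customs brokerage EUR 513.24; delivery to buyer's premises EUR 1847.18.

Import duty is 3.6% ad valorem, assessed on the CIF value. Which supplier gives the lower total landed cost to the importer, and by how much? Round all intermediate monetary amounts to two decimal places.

Supplier B is cheaper by EUR 6246.77

Supplier A (FCA):
CIF value = FCA price + origin terminal + freight + insurance = 178793.96 + 529.69 + 3637.21 + 96.82 = 183057.68
Import duty = 183057.68 × 3.6% = 6590.08
Buyer bears (A): 529.69 + 3637.21 + 96.82 + 245.74 + 513.24 + 1847.18 = 6869.88
Landed cost (A) = invoice 178793.96 + 6869.88 + duty 6590.08 = 192253.92
Supplier B (CIF):
The CIF price already equals the CIF value: 177027.98
Import duty = 177027.98 × 3.6% = 6373.01
Buyer bears (B): 245.74 + 513.24 + 1847.18 = 2606.16
Landed cost (B) = invoice 177027.98 + 2606.16 + duty 6373.01 = 186007.15
Difference = |192253.92 − 186007.15| = 6246.77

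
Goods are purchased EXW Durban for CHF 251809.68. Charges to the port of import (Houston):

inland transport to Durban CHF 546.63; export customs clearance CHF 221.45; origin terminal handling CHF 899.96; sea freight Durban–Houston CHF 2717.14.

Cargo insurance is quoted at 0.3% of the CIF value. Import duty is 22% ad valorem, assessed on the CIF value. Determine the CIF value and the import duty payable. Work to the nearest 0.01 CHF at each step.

CIF value: CHF 256965.76; import duty: CHF 56532.47

Let C be the CIF value. C = EXW price + pre-shipment costs + freight + 0.3% × C
C − 0.3% × C = 251809.68 + 546.63 + 221.45 + 899.96 + 2717.14
0.997 × C = 256194.86
C = 256194.86 / 0.997 = 256965.76
Insurance premium = 0.3% × 256965.76 = 770.90
Import duty = 256965.76 × 22% = 56532.47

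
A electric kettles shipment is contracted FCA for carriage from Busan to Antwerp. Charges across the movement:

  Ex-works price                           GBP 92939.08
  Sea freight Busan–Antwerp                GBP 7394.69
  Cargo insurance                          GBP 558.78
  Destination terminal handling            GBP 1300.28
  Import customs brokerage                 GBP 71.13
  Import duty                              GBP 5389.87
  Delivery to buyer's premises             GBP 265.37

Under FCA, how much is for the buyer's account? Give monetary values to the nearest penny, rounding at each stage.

Buyer's account: GBP 14980.12

FCA: the seller delivers export-cleared goods to the carrier; the buyer bears costs from that point.
Seller's account: goods 92939.08 = 92939.08
Buyer's account: freight 7394.69 + insurance 558.78 + destination terminal 1300.28 + brokerage 71.13 + duty 5389.87 + delivery 265.37 = 14980.12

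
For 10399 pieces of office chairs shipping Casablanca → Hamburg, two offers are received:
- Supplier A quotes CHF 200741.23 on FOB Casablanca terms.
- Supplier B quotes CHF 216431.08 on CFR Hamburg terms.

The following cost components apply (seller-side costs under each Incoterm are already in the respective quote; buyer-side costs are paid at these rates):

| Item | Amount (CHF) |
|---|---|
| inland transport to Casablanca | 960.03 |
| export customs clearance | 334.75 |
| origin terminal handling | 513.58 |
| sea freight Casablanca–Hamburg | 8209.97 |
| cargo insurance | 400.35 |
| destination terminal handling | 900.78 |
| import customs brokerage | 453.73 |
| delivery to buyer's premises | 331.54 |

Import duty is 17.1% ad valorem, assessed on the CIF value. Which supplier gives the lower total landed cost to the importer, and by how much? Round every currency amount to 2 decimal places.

Supplier A (FOB):
CIF value = FOB price + freight + insurance = 200741.23 + 8209.97 + 400.35 = 209351.55
Import duty = 209351.55 × 17.1% = 35799.12
Buyer bears (A): 8209.97 + 400.35 + 900.78 + 453.73 + 331.54 = 10296.37
Landed cost (A) = invoice 200741.23 + 10296.37 + duty 35799.12 = 246836.72
Supplier B (CFR):
CIF value = CFR price + insurance = 216431.08 + 400.35 = 216831.43
Import duty = 216831.43 × 17.1% = 37078.17
Buyer bears (B): 400.35 + 900.78 + 453.73 + 331.54 = 2086.40
Landed cost (B) = invoice 216431.08 + 2086.40 + duty 37078.17 = 255595.65
Difference = |246836.72 − 255595.65| = 8758.93

Supplier A is cheaper by CHF 8758.93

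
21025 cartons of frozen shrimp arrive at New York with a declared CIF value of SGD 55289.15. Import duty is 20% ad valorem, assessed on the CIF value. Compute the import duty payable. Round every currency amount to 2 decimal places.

Import duty = 55289.15 × 20% = 11057.83

Import duty: SGD 11057.83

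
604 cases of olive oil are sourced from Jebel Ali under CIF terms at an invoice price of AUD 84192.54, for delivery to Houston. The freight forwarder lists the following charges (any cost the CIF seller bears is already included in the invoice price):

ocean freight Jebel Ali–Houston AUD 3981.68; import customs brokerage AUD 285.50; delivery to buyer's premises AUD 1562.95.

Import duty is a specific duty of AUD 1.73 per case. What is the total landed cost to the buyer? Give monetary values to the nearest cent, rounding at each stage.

Total landed cost: AUD 87085.91

CIF: the seller pays costs through ocean freight and marine insurance to the destination port.
Already in the invoice (seller's account under CIF): freight — exclude.
The CIF price already equals the CIF value: 84192.54
Import duty = 604 × 1.73 = 1044.92
Buyer bears: brokerage 285.50 + delivery 1562.95 + duty 1044.92 = 2893.37
Landed cost = invoice 84192.54 + 2893.37 = 87085.91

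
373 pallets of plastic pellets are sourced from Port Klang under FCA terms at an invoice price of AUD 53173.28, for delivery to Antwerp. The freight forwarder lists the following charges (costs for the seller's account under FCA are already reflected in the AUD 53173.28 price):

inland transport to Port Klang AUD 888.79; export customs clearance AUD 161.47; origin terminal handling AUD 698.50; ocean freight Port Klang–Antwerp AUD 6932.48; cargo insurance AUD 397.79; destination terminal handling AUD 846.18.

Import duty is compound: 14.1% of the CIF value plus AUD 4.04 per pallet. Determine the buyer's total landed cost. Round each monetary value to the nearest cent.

FCA: the seller delivers export-cleared goods to the carrier; the buyer bears costs from that point.
Already in the invoice (seller's account under FCA): inland to port, export clearance — exclude.
CIF value = FCA price + origin terminal + freight + insurance = 53173.28 + 698.50 + 6932.48 + 397.79 = 61202.05
Ad valorem component: 61202.05 × 14.1% = 8629.49
Specific component: 373 × 4.04 = 1506.92
Import duty = 8629.49 + 1506.92 = 10136.41
Buyer bears: origin terminal 698.50 + freight 6932.48 + insurance 397.79 + destination terminal 846.18 + duty 10136.41 = 19011.36
Landed cost = invoice 53173.28 + 19011.36 = 72184.64

Total landed cost: AUD 72184.64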